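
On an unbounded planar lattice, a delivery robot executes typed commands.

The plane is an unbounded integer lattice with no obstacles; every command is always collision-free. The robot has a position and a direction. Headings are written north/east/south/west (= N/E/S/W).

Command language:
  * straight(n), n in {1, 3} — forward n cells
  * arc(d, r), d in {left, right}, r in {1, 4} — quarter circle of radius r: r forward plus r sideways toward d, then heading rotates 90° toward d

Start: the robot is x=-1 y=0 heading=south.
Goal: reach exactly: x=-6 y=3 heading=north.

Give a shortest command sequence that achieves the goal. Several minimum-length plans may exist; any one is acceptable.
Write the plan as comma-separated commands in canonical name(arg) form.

t0: x=-1 y=0 heading=south
1. arc(right, 1) → x=-2 y=-1 heading=west
2. arc(right, 4) → x=-6 y=3 heading=north
shorter routes all fall short; 2 is best.

arc(right, 1), arc(right, 4)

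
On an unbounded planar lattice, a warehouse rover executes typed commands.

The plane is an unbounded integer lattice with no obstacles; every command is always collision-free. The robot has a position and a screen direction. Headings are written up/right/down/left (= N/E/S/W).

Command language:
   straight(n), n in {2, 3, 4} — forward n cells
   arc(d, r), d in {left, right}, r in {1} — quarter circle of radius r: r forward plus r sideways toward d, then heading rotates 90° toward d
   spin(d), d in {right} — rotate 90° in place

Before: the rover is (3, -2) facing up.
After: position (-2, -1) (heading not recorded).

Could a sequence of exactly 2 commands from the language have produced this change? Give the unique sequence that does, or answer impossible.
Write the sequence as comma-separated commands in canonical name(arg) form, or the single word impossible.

key: running straight(4) before arc(left, 1) would end elsewhere — order is forced
t0: (3, -2) facing up
[1] after arc(left, 1): (2, -1) facing left
[2] after straight(4): (-2, -1) facing left
uniquely the one of 36 2-step routes that fits.

arc(left, 1), straight(4)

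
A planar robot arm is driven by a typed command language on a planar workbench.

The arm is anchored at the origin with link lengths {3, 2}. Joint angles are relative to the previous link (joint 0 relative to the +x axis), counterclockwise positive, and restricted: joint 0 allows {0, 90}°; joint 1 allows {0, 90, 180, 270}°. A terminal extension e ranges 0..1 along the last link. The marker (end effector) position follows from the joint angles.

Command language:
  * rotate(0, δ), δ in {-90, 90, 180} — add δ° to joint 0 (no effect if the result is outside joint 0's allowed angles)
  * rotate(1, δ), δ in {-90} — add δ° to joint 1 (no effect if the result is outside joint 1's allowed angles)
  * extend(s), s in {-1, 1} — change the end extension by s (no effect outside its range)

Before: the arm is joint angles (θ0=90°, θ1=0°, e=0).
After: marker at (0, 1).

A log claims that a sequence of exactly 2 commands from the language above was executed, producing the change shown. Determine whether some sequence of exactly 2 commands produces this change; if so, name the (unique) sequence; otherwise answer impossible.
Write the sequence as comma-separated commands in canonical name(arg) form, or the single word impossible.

from: joint angles (θ0=90°, θ1=0°, e=0)
[1] after rotate(1, -90): joint angles (θ0=90°, θ1=270°, e=0)
[2] after rotate(1, -90): joint angles (θ0=90°, θ1=180°, e=0)
uniquely the one of 36 2-step routes that fits.

rotate(1, -90), rotate(1, -90)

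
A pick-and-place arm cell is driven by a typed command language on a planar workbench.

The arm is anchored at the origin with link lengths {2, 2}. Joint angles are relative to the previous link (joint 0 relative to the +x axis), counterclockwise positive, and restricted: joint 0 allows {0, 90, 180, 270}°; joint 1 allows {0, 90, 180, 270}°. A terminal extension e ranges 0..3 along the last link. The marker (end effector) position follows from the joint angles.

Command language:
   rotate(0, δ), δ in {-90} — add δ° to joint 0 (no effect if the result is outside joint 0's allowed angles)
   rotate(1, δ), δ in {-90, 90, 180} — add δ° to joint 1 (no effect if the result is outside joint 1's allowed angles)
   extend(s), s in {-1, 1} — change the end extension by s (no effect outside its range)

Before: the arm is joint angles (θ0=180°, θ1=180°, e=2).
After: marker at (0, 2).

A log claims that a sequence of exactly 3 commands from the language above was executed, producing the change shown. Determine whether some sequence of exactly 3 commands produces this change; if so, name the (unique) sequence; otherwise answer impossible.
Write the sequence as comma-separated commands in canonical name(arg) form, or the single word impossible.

start: joint angles (θ0=180°, θ1=180°, e=2)
t=1 rotate(0, -90) ⇒ joint angles (θ0=90°, θ1=180°, e=2)
t=2 rotate(0, -90) ⇒ joint angles (θ0=0°, θ1=180°, e=2)
t=3 rotate(0, -90) ⇒ joint angles (θ0=270°, θ1=180°, e=2)
no other 3-command option fits: unique.

rotate(0, -90), rotate(0, -90), rotate(0, -90)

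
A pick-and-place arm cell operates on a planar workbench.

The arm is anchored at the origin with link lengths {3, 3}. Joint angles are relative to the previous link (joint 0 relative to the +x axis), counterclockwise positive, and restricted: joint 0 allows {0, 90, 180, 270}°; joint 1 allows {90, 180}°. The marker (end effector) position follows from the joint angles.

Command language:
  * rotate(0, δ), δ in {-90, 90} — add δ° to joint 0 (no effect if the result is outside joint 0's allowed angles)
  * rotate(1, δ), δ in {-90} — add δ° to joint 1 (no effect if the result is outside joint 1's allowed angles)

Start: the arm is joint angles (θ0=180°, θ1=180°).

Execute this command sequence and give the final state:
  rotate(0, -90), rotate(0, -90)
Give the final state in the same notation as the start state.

joint angles (θ0=0°, θ1=180°)

t0: joint angles (θ0=180°, θ1=180°)
t=1 rotate(0, -90) ⇒ joint angles (θ0=90°, θ1=180°)
t=2 rotate(0, -90) ⇒ joint angles (θ0=0°, θ1=180°)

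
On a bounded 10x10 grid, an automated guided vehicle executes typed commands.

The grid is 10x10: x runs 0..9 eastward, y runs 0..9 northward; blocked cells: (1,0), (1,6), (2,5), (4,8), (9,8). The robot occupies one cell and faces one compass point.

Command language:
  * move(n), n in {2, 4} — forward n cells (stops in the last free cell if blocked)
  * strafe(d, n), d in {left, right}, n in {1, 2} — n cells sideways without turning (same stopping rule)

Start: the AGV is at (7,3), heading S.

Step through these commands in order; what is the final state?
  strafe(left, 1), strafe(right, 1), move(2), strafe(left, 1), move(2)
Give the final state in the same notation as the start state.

t0: at (7,3), heading S
1. strafe(left, 1) → at (8,3), heading S
2. strafe(right, 1) → at (7,3), heading S
3. move(2) → at (7,1), heading S
4. strafe(left, 1) → at (8,1), heading S
5. move(2) → at (8,0), heading S

at (8,0), heading S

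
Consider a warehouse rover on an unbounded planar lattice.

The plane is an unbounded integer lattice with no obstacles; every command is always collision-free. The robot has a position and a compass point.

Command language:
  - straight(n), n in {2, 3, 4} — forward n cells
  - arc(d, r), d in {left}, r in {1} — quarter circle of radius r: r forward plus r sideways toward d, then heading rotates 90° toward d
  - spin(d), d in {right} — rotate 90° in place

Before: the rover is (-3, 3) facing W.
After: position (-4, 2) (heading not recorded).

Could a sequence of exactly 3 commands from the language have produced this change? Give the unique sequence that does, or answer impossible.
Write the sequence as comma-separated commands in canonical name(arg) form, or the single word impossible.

key: running spin(right) before arc(left, 1) would end elsewhere — order is forced
from: (-3, 3) facing W
step 1 (arc(left, 1)): (-4, 2) facing S
step 2 (spin(right)): (-4, 2) facing W
step 3 (spin(right)): (-4, 2) facing N
uniquely the one of 125 3-step routes that fits.

arc(left, 1), spin(right), spin(right)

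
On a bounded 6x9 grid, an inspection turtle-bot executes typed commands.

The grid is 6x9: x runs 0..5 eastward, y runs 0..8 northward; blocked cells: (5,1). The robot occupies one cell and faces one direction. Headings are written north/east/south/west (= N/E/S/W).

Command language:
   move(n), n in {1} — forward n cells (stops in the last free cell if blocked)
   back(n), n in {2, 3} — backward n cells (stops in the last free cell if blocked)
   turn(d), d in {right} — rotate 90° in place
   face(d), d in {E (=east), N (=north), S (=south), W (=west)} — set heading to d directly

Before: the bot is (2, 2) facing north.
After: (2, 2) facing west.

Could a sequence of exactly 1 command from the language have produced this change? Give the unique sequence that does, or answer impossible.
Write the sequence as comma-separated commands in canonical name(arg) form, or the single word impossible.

key: parked at (2,2) the whole time — nothing moves the robot
begin: (2, 2) facing north
step 1 (face(W)): (2, 2) facing west
no other 1-command option fits: unique.

face(W)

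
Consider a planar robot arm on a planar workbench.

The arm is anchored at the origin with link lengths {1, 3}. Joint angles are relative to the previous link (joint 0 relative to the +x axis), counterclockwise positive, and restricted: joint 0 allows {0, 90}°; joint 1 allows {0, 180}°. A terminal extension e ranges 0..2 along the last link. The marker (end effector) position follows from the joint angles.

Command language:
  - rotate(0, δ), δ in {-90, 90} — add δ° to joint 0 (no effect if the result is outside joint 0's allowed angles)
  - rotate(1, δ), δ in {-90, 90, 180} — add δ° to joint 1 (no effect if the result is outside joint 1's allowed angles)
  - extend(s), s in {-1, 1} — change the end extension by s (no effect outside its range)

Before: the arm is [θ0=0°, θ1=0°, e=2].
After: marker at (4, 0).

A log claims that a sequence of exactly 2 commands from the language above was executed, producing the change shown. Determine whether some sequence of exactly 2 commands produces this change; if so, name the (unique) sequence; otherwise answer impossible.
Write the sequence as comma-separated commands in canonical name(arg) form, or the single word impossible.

extend(-1), extend(-1)

t0: [θ0=0°, θ1=0°, e=2]
1. extend(-1) → [θ0=0°, θ1=0°, e=1]
2. extend(-1) → [θ0=0°, θ1=0°, e=0]
all 49 alternatives checked — unique.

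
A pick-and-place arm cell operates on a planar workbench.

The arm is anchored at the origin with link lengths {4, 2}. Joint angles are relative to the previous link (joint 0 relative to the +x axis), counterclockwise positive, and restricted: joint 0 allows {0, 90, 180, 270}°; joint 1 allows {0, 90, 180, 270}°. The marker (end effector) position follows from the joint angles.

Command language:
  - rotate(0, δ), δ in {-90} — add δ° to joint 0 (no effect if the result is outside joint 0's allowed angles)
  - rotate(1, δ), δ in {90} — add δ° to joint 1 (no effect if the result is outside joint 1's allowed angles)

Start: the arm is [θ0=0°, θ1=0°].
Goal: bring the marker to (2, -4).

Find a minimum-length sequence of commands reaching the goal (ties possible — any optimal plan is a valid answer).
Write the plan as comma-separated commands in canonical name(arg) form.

rotate(0, -90), rotate(1, 90)

initial: [θ0=0°, θ1=0°]
1. rotate(0, -90) → [θ0=270°, θ1=0°]
2. rotate(1, 90) → [θ0=270°, θ1=90°]
no 1-step plan works, so 2 is optimal.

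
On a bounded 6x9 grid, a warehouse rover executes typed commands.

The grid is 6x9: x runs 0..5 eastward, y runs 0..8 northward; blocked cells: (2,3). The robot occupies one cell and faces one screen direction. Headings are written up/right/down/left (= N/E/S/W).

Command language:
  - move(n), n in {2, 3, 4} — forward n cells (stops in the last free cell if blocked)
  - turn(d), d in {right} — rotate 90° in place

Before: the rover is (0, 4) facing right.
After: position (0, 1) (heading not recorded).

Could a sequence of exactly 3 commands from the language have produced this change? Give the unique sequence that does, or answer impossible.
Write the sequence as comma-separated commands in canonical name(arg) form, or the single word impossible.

begin: (0, 4) facing right
t=1 turn(right) ⇒ (0, 4) facing down
t=2 move(3) ⇒ (0, 1) facing down
t=3 turn(right) ⇒ (0, 1) facing left
uniquely the one of 64 3-step routes that fits.

turn(right), move(3), turn(right)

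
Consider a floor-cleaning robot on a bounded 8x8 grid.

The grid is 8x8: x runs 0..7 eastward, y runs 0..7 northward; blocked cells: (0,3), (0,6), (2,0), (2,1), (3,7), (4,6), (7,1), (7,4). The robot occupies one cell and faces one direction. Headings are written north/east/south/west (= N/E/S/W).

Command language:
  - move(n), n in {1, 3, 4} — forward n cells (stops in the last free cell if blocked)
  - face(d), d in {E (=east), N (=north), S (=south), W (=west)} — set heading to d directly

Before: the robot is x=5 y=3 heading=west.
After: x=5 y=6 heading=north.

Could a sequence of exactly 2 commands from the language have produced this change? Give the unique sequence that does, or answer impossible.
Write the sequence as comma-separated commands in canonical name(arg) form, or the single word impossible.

face(N), move(3)

key: running move(3) before face(N) would end elsewhere — order is forced
start: x=5 y=3 heading=west
step 1 (face(N)): x=5 y=3 heading=north
step 2 (move(3)): x=5 y=6 heading=north
all 49 alternatives checked — unique.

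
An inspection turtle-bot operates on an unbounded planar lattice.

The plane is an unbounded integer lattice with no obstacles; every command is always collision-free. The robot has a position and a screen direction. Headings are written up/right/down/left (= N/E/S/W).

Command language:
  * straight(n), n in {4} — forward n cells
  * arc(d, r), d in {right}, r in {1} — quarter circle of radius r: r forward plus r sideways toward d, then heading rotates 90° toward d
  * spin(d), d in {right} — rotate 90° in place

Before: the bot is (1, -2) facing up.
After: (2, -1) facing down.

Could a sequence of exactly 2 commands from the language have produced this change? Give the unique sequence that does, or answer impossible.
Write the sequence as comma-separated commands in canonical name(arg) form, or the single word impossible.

key: position moved to (2,-1) AND the heading swung to S — translation plus rotation needed
begin: (1, -2) facing up
step 1 (arc(right, 1)): (2, -1) facing right
step 2 (spin(right)): (2, -1) facing down
no other 2-command option fits: unique.

arc(right, 1), spin(right)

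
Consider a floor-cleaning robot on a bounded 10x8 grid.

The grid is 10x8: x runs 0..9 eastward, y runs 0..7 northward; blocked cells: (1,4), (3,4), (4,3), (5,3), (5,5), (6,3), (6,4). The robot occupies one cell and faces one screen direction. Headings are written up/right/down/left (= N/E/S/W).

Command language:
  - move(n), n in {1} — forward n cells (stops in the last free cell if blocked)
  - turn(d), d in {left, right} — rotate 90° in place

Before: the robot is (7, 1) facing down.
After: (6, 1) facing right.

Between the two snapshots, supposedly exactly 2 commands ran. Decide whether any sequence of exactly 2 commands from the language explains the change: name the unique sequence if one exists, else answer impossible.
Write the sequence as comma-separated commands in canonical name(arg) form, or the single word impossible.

every 2-command combo misses the target.

impossible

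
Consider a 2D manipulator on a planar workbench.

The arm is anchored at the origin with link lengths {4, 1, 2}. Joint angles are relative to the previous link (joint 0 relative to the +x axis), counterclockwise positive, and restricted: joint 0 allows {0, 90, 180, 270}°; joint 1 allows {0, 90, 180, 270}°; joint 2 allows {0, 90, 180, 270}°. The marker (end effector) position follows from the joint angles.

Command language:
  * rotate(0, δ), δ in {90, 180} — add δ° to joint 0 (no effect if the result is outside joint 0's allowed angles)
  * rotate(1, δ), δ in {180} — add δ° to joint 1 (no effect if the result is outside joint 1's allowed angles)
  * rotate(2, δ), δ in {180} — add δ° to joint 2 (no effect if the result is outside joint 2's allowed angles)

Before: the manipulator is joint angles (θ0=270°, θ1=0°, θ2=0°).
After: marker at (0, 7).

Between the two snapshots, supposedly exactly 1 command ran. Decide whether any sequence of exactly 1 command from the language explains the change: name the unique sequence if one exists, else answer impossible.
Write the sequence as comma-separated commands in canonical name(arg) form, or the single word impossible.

rotate(0, 180)

start: joint angles (θ0=270°, θ1=0°, θ2=0°)
1. rotate(0, 180) → joint angles (θ0=90°, θ1=0°, θ2=0°)
no rival 1-sequence matches.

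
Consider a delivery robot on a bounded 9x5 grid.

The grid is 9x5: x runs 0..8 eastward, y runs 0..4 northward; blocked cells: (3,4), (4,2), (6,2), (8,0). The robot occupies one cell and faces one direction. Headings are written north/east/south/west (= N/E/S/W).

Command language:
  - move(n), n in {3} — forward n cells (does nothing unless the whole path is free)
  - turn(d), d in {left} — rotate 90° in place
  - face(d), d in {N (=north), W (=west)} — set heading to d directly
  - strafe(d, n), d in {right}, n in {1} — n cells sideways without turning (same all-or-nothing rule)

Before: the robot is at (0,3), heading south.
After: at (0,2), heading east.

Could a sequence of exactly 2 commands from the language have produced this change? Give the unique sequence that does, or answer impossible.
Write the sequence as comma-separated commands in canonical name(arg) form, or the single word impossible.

turn(left), strafe(right, 1)

key: cell and facing (now E) both changed — the 2 commands mix motion and turning
initial: at (0,3), heading south
t=1 turn(left) ⇒ at (0,3), heading east
t=2 strafe(right, 1) ⇒ at (0,2), heading east
uniquely the one of 25 2-step routes that fits.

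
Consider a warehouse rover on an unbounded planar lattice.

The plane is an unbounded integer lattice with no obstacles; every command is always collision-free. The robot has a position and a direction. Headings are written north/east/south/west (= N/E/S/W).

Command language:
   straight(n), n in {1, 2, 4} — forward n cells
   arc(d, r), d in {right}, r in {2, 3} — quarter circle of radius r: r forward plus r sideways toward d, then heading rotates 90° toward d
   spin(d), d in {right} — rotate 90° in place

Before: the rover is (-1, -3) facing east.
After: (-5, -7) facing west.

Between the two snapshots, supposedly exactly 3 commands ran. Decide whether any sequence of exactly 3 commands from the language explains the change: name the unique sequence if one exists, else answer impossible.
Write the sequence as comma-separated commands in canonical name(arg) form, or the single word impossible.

arc(right, 2), arc(right, 2), straight(4)

key: order matters: swapping arc(right, 2) and straight(4) lands elsewhere
begin: (-1, -3) facing east
[1] after arc(right, 2): (1, -5) facing south
[2] after arc(right, 2): (-1, -7) facing west
[3] after straight(4): (-5, -7) facing west
no other 3-command option fits: unique.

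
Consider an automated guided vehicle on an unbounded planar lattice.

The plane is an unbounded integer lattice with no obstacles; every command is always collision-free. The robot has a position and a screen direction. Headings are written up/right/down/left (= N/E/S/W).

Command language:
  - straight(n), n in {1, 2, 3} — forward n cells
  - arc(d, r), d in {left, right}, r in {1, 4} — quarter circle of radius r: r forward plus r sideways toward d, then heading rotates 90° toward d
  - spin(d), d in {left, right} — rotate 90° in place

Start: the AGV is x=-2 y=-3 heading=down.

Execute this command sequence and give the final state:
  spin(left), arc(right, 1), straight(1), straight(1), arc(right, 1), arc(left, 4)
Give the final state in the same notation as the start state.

x=-6 y=-11 heading=down

from: x=-2 y=-3 heading=down
step 1 (spin(left)): x=-2 y=-3 heading=right
step 2 (arc(right, 1)): x=-1 y=-4 heading=down
step 3 (straight(1)): x=-1 y=-5 heading=down
step 4 (straight(1)): x=-1 y=-6 heading=down
step 5 (arc(right, 1)): x=-2 y=-7 heading=left
step 6 (arc(left, 4)): x=-6 y=-11 heading=down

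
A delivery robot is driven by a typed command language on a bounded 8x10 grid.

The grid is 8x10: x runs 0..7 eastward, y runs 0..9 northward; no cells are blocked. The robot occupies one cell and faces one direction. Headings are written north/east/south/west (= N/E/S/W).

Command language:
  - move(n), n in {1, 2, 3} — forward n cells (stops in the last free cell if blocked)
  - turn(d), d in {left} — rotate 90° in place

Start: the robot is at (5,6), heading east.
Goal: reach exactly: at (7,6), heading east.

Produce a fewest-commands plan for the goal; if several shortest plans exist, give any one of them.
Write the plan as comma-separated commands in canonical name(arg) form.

move(3)

begin: at (5,6), heading east
step 1 (move(3)): at (7,6), heading east
no 0-step plan works, so 1 is optimal.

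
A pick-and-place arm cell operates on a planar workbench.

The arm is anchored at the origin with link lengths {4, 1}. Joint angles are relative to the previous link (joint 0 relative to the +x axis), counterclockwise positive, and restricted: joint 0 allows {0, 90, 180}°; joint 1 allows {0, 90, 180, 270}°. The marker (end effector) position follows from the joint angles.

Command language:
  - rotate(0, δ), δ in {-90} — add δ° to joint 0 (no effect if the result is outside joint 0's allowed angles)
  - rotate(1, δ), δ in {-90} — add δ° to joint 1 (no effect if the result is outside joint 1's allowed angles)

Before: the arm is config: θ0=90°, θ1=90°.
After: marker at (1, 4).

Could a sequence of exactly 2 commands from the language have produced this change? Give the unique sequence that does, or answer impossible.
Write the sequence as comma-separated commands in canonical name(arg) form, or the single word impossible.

rotate(1, -90), rotate(1, -90)

t0: config: θ0=90°, θ1=90°
1. rotate(1, -90) → config: θ0=90°, θ1=0°
2. rotate(1, -90) → config: θ0=90°, θ1=270°
all 4 alternatives checked — unique.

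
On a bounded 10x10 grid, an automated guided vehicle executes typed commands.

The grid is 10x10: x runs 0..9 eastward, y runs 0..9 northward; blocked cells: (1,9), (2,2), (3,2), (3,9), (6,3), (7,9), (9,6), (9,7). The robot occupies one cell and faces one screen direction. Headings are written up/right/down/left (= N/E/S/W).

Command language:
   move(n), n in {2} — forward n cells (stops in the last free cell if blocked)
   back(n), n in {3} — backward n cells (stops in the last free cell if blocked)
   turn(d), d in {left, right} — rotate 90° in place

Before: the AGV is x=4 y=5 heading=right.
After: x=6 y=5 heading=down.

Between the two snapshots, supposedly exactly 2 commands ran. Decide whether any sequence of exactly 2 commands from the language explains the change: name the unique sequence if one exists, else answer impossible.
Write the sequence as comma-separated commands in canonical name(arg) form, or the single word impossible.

move(2), turn(right)

key: cell and facing (now S) both changed — the 2 commands mix motion and turning
from: x=4 y=5 heading=right
[1] after move(2): x=6 y=5 heading=right
[2] after turn(right): x=6 y=5 heading=down
no rival 2-sequence matches.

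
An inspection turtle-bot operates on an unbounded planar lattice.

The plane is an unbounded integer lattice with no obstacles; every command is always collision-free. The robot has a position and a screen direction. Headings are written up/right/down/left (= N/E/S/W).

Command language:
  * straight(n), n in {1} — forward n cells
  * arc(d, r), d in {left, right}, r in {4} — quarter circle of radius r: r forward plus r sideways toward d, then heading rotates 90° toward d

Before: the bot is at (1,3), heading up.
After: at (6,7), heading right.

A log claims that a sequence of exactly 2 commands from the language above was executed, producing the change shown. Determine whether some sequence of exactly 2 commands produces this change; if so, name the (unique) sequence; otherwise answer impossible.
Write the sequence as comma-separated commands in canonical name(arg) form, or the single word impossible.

arc(right, 4), straight(1)

key: order matters: swapping arc(right, 4) and straight(1) lands elsewhere
t0: at (1,3), heading up
t=1 arc(right, 4) ⇒ at (5,7), heading right
t=2 straight(1) ⇒ at (6,7), heading right
uniquely the one of 9 2-step routes that fits.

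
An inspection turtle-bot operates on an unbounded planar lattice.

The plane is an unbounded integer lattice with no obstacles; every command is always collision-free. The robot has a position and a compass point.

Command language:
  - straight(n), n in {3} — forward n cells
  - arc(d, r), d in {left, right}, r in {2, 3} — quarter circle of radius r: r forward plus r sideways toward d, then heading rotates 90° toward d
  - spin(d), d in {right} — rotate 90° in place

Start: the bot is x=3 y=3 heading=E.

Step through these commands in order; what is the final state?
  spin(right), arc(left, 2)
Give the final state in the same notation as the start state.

x=5 y=1 heading=E

begin: x=3 y=3 heading=E
[1] after spin(right): x=3 y=3 heading=S
[2] after arc(left, 2): x=5 y=1 heading=E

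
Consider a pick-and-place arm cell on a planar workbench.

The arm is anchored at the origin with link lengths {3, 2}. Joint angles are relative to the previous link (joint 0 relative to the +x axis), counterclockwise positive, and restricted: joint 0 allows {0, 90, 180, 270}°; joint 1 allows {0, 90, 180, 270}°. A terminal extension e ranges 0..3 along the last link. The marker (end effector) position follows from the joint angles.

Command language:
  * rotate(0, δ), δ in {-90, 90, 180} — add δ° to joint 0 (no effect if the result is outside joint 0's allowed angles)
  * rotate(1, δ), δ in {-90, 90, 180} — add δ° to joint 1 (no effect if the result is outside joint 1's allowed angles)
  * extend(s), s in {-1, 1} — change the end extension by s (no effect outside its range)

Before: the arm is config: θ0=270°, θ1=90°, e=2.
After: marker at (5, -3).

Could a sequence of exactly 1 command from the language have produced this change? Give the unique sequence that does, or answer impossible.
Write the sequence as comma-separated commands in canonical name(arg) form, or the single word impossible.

extend(1)

from: config: θ0=270°, θ1=90°, e=2
t=1 extend(1) ⇒ config: θ0=270°, θ1=90°, e=3
no rival 1-sequence matches.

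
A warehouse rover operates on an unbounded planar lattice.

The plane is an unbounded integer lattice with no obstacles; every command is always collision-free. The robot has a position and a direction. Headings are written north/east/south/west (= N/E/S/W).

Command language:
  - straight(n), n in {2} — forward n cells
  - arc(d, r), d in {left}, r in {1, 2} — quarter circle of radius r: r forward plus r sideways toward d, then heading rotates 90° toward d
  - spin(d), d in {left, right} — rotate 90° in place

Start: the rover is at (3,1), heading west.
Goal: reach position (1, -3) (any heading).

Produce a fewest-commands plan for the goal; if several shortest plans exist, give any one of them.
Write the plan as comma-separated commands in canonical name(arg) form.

begin: at (3,1), heading west
[1] after arc(left, 2): at (1,-1), heading south
[2] after straight(2): at (1,-3), heading south
nothing shorter than 2 reaches the goal.

arc(left, 2), straight(2)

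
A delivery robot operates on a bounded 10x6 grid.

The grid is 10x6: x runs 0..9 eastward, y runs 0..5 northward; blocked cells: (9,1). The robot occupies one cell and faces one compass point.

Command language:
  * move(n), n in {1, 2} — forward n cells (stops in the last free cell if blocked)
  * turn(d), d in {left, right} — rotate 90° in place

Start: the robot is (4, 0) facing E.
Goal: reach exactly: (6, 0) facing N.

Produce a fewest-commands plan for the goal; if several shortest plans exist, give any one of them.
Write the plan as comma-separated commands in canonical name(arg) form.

t0: (4, 0) facing E
t=1 move(2) ⇒ (6, 0) facing E
t=2 turn(left) ⇒ (6, 0) facing N
minimal: 2 command(s), checked below 2.

move(2), turn(left)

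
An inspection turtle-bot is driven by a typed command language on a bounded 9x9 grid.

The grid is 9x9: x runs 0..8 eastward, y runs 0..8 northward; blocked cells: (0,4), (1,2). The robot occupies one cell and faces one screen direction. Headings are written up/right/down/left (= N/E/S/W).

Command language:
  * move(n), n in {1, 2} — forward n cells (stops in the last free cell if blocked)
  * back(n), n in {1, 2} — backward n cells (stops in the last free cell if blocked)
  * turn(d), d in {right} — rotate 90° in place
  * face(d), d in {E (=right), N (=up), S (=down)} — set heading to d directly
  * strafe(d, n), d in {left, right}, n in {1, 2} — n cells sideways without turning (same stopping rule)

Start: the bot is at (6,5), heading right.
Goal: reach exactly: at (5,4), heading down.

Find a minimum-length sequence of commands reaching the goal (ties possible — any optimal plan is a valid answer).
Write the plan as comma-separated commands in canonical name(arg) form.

begin: at (6,5), heading right
step 1 (turn(right)): at (6,5), heading down
step 2 (strafe(right, 1)): at (5,5), heading down
step 3 (move(1)): at (5,4), heading down
no 2-step plan works, so 3 is optimal.

turn(right), strafe(right, 1), move(1)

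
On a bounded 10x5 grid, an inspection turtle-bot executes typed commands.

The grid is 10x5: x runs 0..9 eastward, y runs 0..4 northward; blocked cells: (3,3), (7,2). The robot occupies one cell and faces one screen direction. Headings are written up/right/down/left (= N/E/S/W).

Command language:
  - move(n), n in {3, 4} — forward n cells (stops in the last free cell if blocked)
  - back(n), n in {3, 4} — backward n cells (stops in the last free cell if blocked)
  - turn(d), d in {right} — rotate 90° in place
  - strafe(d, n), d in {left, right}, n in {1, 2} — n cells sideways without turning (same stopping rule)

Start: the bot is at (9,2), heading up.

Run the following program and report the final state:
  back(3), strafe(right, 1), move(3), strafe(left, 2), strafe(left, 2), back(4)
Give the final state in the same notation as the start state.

at (5,0), heading up

t0: at (9,2), heading up
step 1 (back(3)): at (9,0), heading up
step 2 (strafe(right, 1)): at (9,0), heading up
step 3 (move(3)): at (9,3), heading up
step 4 (strafe(left, 2)): at (7,3), heading up
step 5 (strafe(left, 2)): at (5,3), heading up
step 6 (back(4)): at (5,0), heading up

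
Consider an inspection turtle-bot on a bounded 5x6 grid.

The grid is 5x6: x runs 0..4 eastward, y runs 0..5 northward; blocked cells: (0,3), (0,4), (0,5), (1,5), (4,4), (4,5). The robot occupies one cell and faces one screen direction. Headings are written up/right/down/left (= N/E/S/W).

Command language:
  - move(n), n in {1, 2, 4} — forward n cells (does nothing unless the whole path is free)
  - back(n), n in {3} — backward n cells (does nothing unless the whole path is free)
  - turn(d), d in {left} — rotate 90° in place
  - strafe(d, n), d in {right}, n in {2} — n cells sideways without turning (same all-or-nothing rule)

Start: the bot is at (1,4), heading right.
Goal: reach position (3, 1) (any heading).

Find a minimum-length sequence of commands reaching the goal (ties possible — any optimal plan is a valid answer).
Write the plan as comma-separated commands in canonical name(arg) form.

t0: at (1,4), heading right
step 1 (move(2)): at (3,4), heading right
step 2 (turn(left)): at (3,4), heading up
step 3 (back(3)): at (3,1), heading up
no 2-step plan works, so 3 is optimal.

move(2), turn(left), back(3)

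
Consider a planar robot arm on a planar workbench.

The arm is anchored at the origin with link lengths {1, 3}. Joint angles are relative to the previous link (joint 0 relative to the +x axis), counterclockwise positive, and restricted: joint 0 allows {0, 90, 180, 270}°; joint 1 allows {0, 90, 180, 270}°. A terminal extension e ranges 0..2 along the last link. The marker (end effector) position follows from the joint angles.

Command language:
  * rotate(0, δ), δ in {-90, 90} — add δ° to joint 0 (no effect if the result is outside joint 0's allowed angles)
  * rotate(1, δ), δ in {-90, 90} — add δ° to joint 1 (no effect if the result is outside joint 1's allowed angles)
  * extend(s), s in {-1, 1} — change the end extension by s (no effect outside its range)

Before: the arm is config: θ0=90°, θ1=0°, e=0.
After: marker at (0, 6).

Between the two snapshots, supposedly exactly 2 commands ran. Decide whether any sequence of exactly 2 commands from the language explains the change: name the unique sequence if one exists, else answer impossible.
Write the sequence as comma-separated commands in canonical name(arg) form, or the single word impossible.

start: config: θ0=90°, θ1=0°, e=0
t=1 extend(1) ⇒ config: θ0=90°, θ1=0°, e=1
t=2 extend(1) ⇒ config: θ0=90°, θ1=0°, e=2
no rival 2-sequence matches.

extend(1), extend(1)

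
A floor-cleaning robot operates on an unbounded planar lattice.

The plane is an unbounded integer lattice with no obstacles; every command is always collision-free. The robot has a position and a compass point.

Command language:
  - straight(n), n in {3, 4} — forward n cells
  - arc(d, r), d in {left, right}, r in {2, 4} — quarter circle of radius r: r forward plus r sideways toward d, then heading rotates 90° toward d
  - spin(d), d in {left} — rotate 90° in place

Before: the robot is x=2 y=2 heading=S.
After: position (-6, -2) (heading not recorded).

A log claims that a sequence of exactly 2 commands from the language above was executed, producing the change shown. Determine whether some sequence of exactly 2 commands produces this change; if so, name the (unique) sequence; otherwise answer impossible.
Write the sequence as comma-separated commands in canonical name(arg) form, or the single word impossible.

key: running straight(4) before arc(right, 4) would end elsewhere — order is forced
begin: x=2 y=2 heading=S
t=1 arc(right, 4) ⇒ x=-2 y=-2 heading=W
t=2 straight(4) ⇒ x=-6 y=-2 heading=W
uniquely the one of 49 2-step routes that fits.

arc(right, 4), straight(4)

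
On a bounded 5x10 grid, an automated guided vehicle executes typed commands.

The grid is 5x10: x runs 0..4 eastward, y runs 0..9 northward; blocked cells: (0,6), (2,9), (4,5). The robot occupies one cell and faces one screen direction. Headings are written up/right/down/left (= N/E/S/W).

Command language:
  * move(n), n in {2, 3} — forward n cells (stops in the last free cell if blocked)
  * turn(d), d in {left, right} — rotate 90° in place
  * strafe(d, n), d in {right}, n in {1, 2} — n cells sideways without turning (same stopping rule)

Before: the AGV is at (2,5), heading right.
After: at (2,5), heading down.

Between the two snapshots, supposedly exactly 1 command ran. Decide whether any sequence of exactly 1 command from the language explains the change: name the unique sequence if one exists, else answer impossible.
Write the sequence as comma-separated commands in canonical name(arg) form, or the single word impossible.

turn(right)

key: parked at (2,5) the whole time — nothing moves the robot
initial: at (2,5), heading right
[1] after turn(right): at (2,5), heading down
no other 1-command option fits: unique.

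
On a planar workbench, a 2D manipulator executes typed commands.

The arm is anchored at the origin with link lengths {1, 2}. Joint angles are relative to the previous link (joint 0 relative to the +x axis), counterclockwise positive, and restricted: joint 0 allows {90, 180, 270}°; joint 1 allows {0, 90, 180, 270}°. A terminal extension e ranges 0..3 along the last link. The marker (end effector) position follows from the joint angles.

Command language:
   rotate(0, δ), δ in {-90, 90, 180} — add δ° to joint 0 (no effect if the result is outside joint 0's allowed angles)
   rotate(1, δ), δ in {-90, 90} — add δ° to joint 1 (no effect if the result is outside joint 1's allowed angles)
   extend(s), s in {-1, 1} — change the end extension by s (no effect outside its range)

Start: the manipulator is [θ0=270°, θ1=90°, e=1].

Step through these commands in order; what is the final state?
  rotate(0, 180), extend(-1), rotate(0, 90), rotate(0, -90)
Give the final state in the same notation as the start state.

start: [θ0=270°, θ1=90°, e=1]
step 1 (rotate(0, 180)): [θ0=90°, θ1=90°, e=1]
step 2 (extend(-1)): [θ0=90°, θ1=90°, e=0]
step 3 (rotate(0, 90)): [θ0=180°, θ1=90°, e=0]
step 4 (rotate(0, -90)): [θ0=90°, θ1=90°, e=0]

[θ0=90°, θ1=90°, e=0]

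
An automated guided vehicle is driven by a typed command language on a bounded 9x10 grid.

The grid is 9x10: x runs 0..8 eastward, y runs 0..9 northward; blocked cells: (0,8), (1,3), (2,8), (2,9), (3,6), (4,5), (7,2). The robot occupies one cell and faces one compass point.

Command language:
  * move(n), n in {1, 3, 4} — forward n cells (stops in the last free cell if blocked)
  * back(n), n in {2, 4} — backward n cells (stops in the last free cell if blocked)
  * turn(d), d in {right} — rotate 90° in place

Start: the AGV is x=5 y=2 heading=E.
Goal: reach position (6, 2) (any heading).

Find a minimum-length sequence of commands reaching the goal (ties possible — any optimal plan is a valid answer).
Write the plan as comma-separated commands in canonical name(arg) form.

move(3)

t0: x=5 y=2 heading=E
step 1 (move(3)): x=6 y=2 heading=E
nothing shorter than 1 reaches the goal.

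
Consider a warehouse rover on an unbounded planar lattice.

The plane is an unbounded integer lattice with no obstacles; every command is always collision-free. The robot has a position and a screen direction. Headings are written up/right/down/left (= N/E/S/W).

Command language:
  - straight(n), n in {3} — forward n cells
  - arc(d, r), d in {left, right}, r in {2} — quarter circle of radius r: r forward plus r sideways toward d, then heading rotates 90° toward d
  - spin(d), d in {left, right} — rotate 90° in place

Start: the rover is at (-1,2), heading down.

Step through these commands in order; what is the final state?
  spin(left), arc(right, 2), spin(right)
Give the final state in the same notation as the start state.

at (1,0), heading left

t0: at (-1,2), heading down
step 1 (spin(left)): at (-1,2), heading right
step 2 (arc(right, 2)): at (1,0), heading down
step 3 (spin(right)): at (1,0), heading left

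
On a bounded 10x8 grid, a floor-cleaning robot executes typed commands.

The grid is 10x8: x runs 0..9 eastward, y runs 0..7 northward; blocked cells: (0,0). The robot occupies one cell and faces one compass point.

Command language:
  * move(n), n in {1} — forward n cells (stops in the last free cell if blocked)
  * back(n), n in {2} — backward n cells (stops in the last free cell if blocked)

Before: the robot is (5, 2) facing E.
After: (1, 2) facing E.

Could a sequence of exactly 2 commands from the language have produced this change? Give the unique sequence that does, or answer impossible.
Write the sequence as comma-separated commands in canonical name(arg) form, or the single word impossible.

key: still facing E at the end — nothing in the sequence rotates
t0: (5, 2) facing E
t=1 back(2) ⇒ (3, 2) facing E
t=2 back(2) ⇒ (1, 2) facing E
no rival 2-sequence matches.

back(2), back(2)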